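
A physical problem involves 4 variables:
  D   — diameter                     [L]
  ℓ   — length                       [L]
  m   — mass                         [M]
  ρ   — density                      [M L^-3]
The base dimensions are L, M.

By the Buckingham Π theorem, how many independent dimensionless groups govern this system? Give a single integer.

2

Exponent matrix [L,M] × [D,ℓ,m,ρ]:
  L: [ 1  1  0 -3]
  M: [ 0  0  1  1]
RREF → pivots at {D,m} ⇒ r = 2
n=4, r=2 ⇒ 2 dimensionless groups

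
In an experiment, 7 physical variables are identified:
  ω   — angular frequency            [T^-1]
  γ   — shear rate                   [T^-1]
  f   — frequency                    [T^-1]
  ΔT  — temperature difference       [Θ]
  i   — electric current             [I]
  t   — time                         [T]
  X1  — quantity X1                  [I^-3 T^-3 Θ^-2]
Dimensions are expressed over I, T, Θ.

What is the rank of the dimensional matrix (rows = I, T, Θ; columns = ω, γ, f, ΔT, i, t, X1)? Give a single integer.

3

Exponent matrix [I,T,Θ] × [ω,γ,f,ΔT,i,t,X1]:
  I: [ 0  0  0  0  1  0 -3]
  T: [-1 -1 -1  0  0  1 -3]
  Θ: [ 0  0  0  1  0  0 -2]
RREF → pivots at {ω,ΔT,i} ⇒ r = 3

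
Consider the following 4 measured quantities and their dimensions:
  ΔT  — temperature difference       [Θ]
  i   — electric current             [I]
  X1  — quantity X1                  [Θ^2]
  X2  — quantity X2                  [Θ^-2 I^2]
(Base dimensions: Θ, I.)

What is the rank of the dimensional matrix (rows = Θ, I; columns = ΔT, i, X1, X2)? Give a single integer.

Write exponents as rows Θ,I / cols ΔT,i,X1,X2:
  Θ: [ 1  0  2 -2]
  I: [ 0  1  0  2]
RREF → pivots at {ΔT,i} ⇒ r = 2

2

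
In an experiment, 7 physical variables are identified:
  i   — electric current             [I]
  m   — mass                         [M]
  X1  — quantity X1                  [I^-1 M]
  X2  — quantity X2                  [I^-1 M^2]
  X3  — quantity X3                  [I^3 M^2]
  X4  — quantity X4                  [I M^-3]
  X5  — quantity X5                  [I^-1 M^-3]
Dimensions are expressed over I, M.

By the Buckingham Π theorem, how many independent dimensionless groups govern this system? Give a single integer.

5

Exponent matrix [I,M] × [i,m,X1,X2,X3,X4,X5]:
  I: [ 1  0 -1 -1  3  1 -1]
  M: [ 0  1  1  2  2 -3 -3]
RREF → pivots at {i,m} ⇒ r = 2
Π count = n − r = 7 − 2 = 5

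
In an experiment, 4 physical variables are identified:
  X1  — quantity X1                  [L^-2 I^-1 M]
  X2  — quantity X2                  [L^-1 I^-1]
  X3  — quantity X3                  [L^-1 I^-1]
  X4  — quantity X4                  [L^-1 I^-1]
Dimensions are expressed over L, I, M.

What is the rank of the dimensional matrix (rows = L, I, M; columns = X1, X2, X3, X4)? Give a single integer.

2

Dimensional matrix (L×I×M by X1×X2×X3×X4):
  L: [-2 -1 -1 -1]
  I: [-1 -1 -1 -1]
  M: [ 1  0  0  0]
Row reduction gives pivot columns X1,X2; rank = 2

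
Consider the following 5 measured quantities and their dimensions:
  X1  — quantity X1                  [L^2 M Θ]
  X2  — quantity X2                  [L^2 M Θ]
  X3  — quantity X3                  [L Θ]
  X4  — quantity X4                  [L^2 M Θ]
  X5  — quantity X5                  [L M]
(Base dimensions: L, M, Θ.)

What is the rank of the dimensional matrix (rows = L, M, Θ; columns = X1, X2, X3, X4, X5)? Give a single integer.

Exponent matrix [L,M,Θ] × [X1,X2,X3,X4,X5]:
  L: [ 2  2  1  2  1]
  M: [ 1  1  0  1  1]
  Θ: [ 1  1  1  1  0]
Row reduction gives pivot columns X1,X3; rank = 2

2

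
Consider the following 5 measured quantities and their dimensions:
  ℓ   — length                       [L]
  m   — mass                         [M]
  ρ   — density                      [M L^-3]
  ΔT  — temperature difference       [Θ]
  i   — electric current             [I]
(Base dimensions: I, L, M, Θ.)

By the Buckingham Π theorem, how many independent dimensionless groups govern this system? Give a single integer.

1

Dimensional matrix (I×L×M×Θ by ℓ×m×ρ×ΔT×i):
  I: [ 0  0  0  0  1]
  L: [ 1  0 -3  0  0]
  M: [ 0  1  1  0  0]
  Θ: [ 0  0  0  1  0]
Echelon form has 4 nonzero rows (pivots: ℓ,m,ΔT,i)
5 vars − rank 4 = 1 Π group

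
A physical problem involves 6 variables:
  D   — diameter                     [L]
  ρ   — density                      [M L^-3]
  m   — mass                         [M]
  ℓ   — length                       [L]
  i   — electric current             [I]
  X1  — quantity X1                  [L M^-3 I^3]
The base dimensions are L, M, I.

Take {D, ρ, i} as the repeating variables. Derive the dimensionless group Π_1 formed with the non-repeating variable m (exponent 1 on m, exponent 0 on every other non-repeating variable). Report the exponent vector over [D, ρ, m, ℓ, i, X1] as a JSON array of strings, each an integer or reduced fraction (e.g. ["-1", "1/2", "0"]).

Write exponents as rows L,M,I / cols D,ρ,m,ℓ,i,X1:
  L: [ 1 -3  0  1  0  1]
  M: [ 0  1  1  0  0 -3]
  I: [ 0  0  0  0  1  3]
RREF → pivots at {D,ρ,i} ⇒ r = 3
Pivot set = {D,ρ,i}, free = {m,ℓ,X1}
RREF:
  r0: [   1    0    3    1    0   -8]
  r1: [   0    1    1    0    0   -3]
  r2: [   0    0    0    0    1    3]
Fix exponent of m at 1, ℓ at 0, X1 at 0; solve each RREF row for its pivot's exponent:
  r0: exp(D) + (3)·1 = 0 ⇒ exp(D) = -3
  r1: exp(ρ) + (1)·1 = 0 ⇒ exp(ρ) = -1
  r2: exp(i) + (0)·1 = 0 ⇒ exp(i) = 0
Π_1 = D^-3 · ρ^-1 · m

["-3", "-1", "1", "0", "0", "0"]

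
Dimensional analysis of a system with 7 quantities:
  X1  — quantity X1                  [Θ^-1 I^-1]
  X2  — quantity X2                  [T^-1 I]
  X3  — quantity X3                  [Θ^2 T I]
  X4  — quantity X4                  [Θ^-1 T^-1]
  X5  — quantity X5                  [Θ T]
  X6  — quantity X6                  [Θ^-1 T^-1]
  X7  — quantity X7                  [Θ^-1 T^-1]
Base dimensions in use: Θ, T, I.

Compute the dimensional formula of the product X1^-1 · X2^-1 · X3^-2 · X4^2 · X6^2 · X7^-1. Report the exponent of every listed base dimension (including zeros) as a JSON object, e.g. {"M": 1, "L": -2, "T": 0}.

Exponent matrix [Θ,T,I] × [X1,X2,X3,X4,X5,X6,X7]:
  Θ: [-1  0  2 -1  1 -1 -1]
  T: [ 0 -1  1 -1  1 -1 -1]
  I: [-1  1  1  0  0  0  0]
  [Θ]: (-1)·-1+(-1)·0+(-2)·2+(2)·-1+(2)·-1+(-1)·-1 = -6
  [T]: (-1)·0+(-1)·-1+(-2)·1+(2)·-1+(2)·-1+(-1)·-1 = -4
  [I]: (-1)·-1+(-1)·1+(-2)·1+(2)·0+(2)·0+(-1)·0 = -2
⇒ Θ^-6 T^-4 I^-2

{"Θ": -6, "T": -4, "I": -2}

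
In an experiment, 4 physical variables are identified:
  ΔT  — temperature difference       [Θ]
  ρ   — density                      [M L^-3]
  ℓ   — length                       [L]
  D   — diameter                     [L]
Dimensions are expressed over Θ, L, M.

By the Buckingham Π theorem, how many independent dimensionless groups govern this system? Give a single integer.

1

Dimensional matrix (Θ×L×M by ΔT×ρ×ℓ×D):
  Θ: [ 1  0  0  0]
  L: [ 0 -3  1  1]
  M: [ 0  1  0  0]
RREF → pivots at {ΔT,ρ,ℓ} ⇒ r = 3
n=4, r=3 ⇒ 1 dimensionless group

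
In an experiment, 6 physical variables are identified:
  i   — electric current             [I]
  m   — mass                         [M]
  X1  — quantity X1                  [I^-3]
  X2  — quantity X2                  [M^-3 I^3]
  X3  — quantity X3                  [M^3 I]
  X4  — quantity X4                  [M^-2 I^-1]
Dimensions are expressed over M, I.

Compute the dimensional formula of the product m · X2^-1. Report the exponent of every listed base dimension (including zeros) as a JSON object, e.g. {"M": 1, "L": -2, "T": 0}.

Write exponents as rows M,I / cols i,m,X1,X2,X3,X4:
  M: [ 0  1  0 -3  3 -2]
  I: [ 1  0 -3  3  1 -1]
  [M]: (1)·1+(-1)·-3 = 4
  [I]: (1)·0+(-1)·3 = -3
⇒ M^4 I^-3

{"M": 4, "I": -3}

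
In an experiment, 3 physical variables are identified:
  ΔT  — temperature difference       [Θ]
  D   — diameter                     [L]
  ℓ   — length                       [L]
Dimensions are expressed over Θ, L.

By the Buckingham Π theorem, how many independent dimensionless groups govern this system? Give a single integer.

Exponent matrix [Θ,L] × [ΔT,D,ℓ]:
  Θ: [ 1  0  0]
  L: [ 0  1  1]
RREF → pivots at {ΔT,D} ⇒ r = 2
3 vars − rank 2 = 1 Π group

1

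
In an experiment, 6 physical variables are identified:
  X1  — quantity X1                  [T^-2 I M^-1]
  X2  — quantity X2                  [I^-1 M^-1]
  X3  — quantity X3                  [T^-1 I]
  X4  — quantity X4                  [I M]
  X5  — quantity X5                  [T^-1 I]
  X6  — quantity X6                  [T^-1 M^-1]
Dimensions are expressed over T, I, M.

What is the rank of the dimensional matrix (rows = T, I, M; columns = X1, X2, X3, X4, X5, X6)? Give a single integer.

Dimensional matrix (T×I×M by X1×X2×X3×X4×X5×X6):
  T: [-2  0 -1  0 -1 -1]
  I: [ 1 -1  1  1  1  0]
  M: [-1 -1  0  1  0 -1]
Row reduction gives pivot columns X1,X2; rank = 2

2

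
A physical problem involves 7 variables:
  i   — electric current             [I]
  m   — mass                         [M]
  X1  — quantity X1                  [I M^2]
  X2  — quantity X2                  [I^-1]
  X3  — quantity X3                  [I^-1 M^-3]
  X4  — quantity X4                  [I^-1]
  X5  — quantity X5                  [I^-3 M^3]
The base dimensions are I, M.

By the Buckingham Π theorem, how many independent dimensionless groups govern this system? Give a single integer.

5

Dimensional matrix (I×M by i×m×X1×X2×X3×X4×X5):
  I: [ 1  0  1 -1 -1 -1 -3]
  M: [ 0  1  2  0 -3  0  3]
Echelon form has 2 nonzero rows (pivots: i,m)
7 vars − rank 2 = 5 Π groups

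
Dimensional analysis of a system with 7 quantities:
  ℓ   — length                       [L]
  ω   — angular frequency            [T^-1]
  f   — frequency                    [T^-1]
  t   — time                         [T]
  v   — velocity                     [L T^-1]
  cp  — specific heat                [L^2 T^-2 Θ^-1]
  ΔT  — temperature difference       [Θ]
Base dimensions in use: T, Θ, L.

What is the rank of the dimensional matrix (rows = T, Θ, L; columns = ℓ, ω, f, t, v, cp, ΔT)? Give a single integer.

3

Dimensional matrix (T×Θ×L by ℓ×ω×f×t×v×cp×ΔT):
  T: [ 0 -1 -1  1 -1 -2  0]
  Θ: [ 0  0  0  0  0 -1  1]
  L: [ 1  0  0  0  1  2  0]
RREF → pivots at {ℓ,ω,cp} ⇒ r = 3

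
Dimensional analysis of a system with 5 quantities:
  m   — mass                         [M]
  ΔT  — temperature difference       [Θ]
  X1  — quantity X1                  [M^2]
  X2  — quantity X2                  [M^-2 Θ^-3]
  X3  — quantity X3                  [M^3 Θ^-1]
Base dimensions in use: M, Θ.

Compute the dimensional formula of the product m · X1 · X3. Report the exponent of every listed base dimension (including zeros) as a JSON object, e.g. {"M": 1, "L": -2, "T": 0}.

{"M": 6, "Θ": -1}

Dimensional matrix (M×Θ by m×ΔT×X1×X2×X3):
  M: [ 1  0  2 -2  3]
  Θ: [ 0  1  0 -3 -1]
  [M]: (1)·1+(1)·2+(1)·3 = 6
  [Θ]: (1)·0+(1)·0+(1)·-1 = -1
⇒ M^6 Θ^-1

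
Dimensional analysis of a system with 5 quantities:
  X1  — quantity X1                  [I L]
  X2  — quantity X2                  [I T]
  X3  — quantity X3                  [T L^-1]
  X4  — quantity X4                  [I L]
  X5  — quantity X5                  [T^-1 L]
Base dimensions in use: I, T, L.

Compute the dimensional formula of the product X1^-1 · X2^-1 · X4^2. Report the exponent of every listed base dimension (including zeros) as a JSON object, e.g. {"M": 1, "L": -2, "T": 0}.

{"I": 0, "T": -1, "L": 1}

Write exponents as rows I,T,L / cols X1,X2,X3,X4,X5:
  I: [ 1  1  0  1  0]
  T: [ 0  1  1  0 -1]
  L: [ 1  0 -1  1  1]
  [I]: (-1)·1+(-1)·1+(2)·1 = 0
  [T]: (-1)·0+(-1)·1+(2)·0 = -1
  [L]: (-1)·1+(-1)·0+(2)·1 = 1
⇒ T^-1 L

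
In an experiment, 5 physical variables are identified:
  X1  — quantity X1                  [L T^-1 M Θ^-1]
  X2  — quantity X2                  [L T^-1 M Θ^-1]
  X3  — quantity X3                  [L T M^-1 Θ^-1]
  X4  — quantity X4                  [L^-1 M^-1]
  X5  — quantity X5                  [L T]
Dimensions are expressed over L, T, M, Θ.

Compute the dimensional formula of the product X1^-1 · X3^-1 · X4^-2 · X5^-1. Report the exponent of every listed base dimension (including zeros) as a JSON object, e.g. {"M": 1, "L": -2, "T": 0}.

Exponent matrix [L,T,M,Θ] × [X1,X2,X3,X4,X5]:
  L: [ 1  1  1 -1  1]
  T: [-1 -1  1  0  1]
  M: [ 1  1 -1 -1  0]
  Θ: [-1 -1 -1  0  0]
  [L]: (-1)·1+(-1)·1+(-2)·-1+(-1)·1 = -1
  [T]: (-1)·-1+(-1)·1+(-2)·0+(-1)·1 = -1
  [M]: (-1)·1+(-1)·-1+(-2)·-1+(-1)·0 = 2
  [Θ]: (-1)·-1+(-1)·-1+(-2)·0+(-1)·0 = 2
⇒ L^-1 T^-1 M^2 Θ^2

{"L": -1, "T": -1, "M": 2, "Θ": 2}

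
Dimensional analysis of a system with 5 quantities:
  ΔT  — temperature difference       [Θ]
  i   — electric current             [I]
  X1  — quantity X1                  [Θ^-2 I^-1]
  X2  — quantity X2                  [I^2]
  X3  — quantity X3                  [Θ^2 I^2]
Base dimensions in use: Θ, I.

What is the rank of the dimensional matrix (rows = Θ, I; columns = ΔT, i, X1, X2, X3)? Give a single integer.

2

Exponent matrix [Θ,I] × [ΔT,i,X1,X2,X3]:
  Θ: [ 1  0 -2  0  2]
  I: [ 0  1 -1  2  2]
Echelon form has 2 nonzero rows (pivots: ΔT,i)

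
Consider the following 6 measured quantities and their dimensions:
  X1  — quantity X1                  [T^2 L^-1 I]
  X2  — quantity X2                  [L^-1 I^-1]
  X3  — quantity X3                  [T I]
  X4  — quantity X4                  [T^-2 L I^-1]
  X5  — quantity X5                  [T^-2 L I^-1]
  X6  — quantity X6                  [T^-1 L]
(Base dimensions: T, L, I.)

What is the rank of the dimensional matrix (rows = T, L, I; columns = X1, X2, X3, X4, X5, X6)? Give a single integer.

2

Write exponents as rows T,L,I / cols X1,X2,X3,X4,X5,X6:
  T: [ 2  0  1 -2 -2 -1]
  L: [-1 -1  0  1  1  1]
  I: [ 1 -1  1 -1 -1  0]
Echelon form has 2 nonzero rows (pivots: X1,X2)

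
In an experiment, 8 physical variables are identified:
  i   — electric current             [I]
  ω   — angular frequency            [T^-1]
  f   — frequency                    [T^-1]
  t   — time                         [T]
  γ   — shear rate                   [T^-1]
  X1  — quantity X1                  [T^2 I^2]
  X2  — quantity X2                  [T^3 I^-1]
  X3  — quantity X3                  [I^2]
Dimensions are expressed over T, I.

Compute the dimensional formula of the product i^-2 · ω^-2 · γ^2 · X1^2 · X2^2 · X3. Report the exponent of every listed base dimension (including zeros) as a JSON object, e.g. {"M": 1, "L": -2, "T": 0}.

{"T": 10, "I": 2}

Dimensional matrix (T×I by i×ω×f×t×γ×X1×X2×X3):
  T: [ 0 -1 -1  1 -1  2  3  0]
  I: [ 1  0  0  0  0  2 -1  2]
  [T]: (-2)·0+(-2)·-1+(2)·-1+(2)·2+(2)·3+(1)·0 = 10
  [I]: (-2)·1+(-2)·0+(2)·0+(2)·2+(2)·-1+(1)·2 = 2
⇒ T^10 I^2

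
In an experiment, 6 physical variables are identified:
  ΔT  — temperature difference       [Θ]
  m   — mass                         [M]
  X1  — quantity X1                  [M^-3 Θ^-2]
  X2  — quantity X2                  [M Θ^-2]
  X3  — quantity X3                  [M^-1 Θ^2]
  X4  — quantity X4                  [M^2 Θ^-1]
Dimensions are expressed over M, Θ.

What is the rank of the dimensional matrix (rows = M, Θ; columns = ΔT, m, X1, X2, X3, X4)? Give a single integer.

2

Write exponents as rows M,Θ / cols ΔT,m,X1,X2,X3,X4:
  M: [ 0  1 -3  1 -1  2]
  Θ: [ 1  0 -2 -2  2 -1]
RREF → pivots at {ΔT,m} ⇒ r = 2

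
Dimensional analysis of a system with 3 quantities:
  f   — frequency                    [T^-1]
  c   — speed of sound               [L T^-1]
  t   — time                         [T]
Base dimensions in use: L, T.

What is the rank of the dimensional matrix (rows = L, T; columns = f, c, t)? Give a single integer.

2

Dimensional matrix (L×T by f×c×t):
  L: [ 0  1  0]
  T: [-1 -1  1]
RREF → pivots at {f,c} ⇒ r = 2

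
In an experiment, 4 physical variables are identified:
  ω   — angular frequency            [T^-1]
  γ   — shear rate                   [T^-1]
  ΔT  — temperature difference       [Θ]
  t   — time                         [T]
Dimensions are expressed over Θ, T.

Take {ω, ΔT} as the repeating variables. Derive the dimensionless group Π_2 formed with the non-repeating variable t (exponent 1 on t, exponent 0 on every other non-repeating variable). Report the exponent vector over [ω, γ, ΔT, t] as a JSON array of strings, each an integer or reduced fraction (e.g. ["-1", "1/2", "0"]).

["1", "0", "0", "1"]

Exponent matrix [Θ,T] × [ω,γ,ΔT,t]:
  Θ: [ 0  0  1  0]
  T: [-1 -1  0  1]
Echelon form has 2 nonzero rows (pivots: ω,ΔT)
Pivot set = {ω,ΔT}, free = {γ,t}
RREF:
  r0: [   1    1    0   -1]
  r1: [   0    0    1    0]
Fix exponent of t at 1, γ at 0; solve each RREF row for its pivot's exponent:
  r0: exp(ω) + (-1)·1 = 0 ⇒ exp(ω) = 1
  r1: exp(ΔT) + (0)·1 = 0 ⇒ exp(ΔT) = 0
Π_2 = ω · t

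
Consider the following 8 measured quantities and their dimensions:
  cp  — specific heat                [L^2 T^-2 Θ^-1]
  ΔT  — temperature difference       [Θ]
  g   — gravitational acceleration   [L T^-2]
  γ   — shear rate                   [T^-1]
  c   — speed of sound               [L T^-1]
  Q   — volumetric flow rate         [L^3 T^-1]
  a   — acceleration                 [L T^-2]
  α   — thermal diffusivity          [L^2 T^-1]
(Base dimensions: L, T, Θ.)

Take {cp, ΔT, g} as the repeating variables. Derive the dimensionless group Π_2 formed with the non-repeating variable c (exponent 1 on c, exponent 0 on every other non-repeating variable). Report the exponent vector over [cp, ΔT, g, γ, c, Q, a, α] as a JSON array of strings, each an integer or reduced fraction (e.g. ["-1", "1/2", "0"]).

["-1/2", "-1/2", "0", "0", "1", "0", "0", "0"]

Write exponents as rows L,T,Θ / cols cp,ΔT,g,γ,c,Q,a,α:
  L: [ 2  0  1  0  1  3  1  2]
  T: [-2  0 -2 -1 -1 -1 -2 -1]
  Θ: [-1  1  0  0  0  0  0  0]
Echelon form has 3 nonzero rows (pivots: cp,ΔT,g)
Repeat: cp,ΔT,g; free: γ,c,Q,a,α
RREF:
  r0: [   1    0    0 -1/2  1/2  5/2    0  3/2]
  r1: [   0    1    0 -1/2  1/2  5/2    0  3/2]
  r2: [   0    0    1    1    0   -2    1   -1]
Fix exponent of c at 1, γ at 0, Q at 0, a at 0, α at 0; solve each RREF row for its pivot's exponent:
  r0: exp(cp) + (1/2)·1 = 0 ⇒ exp(cp) = -1/2
  r1: exp(ΔT) + (1/2)·1 = 0 ⇒ exp(ΔT) = -1/2
  r2: exp(g) + (0)·1 = 0 ⇒ exp(g) = 0
Π_2 = cp^(-1/2) · ΔT^(-1/2) · c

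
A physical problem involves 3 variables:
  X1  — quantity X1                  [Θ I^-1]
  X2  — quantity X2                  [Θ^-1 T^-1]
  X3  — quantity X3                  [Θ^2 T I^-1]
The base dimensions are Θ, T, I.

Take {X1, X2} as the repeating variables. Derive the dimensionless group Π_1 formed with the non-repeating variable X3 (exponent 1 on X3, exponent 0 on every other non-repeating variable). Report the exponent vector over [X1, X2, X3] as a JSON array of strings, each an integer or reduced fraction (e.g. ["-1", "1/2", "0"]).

["-1", "1", "1"]

Write exponents as rows Θ,T,I / cols X1,X2,X3:
  Θ: [ 1 -1  2]
  T: [ 0 -1  1]
  I: [-1  0 -1]
Echelon form has 2 nonzero rows (pivots: X1,X2)
Repeat: X1,X2; free: X3
RREF:
  r0: [   1    0    1]
  r1: [   0    1   -1]
  r2: [   0    0    0]
Fix exponent of X3 at 1; solve each RREF row for its pivot's exponent:
  r0: exp(X1) + (1)·1 = 0 ⇒ exp(X1) = -1
  r1: exp(X2) + (-1)·1 = 0 ⇒ exp(X2) = 1
Π_1 = X1^-1 · X2 · X3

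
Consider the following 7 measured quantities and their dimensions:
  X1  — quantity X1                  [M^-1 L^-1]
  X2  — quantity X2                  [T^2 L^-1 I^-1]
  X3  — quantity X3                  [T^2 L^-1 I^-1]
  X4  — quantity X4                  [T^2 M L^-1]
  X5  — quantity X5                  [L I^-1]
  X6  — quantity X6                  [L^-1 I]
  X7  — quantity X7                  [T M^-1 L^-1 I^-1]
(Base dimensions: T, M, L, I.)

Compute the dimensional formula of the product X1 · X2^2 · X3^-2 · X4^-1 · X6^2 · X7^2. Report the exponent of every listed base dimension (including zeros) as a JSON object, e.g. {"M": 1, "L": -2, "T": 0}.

Write exponents as rows T,M,L,I / cols X1,X2,X3,X4,X5,X6,X7:
  T: [ 0  2  2  2  0  0  1]
  M: [-1  0  0  1  0  0 -1]
  L: [-1 -1 -1 -1  1 -1 -1]
  I: [ 0 -1 -1  0 -1  1 -1]
  [T]: (1)·0+(2)·2+(-2)·2+(-1)·2+(2)·0+(2)·1 = 0
  [M]: (1)·-1+(2)·0+(-2)·0+(-1)·1+(2)·0+(2)·-1 = -4
  [L]: (1)·-1+(2)·-1+(-2)·-1+(-1)·-1+(2)·-1+(2)·-1 = -4
  [I]: (1)·0+(2)·-1+(-2)·-1+(-1)·0+(2)·1+(2)·-1 = 0
⇒ M^-4 L^-4

{"T": 0, "M": -4, "L": -4, "I": 0}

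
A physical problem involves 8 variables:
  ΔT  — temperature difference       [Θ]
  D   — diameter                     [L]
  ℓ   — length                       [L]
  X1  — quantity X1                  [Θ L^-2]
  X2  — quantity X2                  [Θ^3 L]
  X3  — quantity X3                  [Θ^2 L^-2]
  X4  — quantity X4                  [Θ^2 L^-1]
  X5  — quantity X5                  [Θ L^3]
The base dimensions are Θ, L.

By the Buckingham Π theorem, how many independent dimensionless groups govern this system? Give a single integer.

6

Dimensional matrix (Θ×L by ΔT×D×ℓ×X1×X2×X3×X4×X5):
  Θ: [ 1  0  0  1  3  2  2  1]
  L: [ 0  1  1 -2  1 -2 -1  3]
Row reduction gives pivot columns ΔT,D; rank = 2
8 vars − rank 2 = 6 Π groups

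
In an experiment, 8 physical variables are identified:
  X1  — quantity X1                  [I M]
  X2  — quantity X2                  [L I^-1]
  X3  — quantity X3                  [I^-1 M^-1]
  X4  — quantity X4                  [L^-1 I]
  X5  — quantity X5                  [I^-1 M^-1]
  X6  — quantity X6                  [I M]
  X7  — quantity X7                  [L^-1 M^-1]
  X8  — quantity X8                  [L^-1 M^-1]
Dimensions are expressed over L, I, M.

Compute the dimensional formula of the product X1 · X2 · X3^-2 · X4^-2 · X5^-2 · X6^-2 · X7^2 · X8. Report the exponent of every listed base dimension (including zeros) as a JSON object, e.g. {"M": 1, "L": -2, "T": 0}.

Dimensional matrix (L×I×M by X1×X2×X3×X4×X5×X6×X7×X8):
  L: [ 0  1  0 -1  0  0 -1 -1]
  I: [ 1 -1 -1  1 -1  1  0  0]
  M: [ 1  0 -1  0 -1  1 -1 -1]
  [L]: (1)·0+(1)·1+(-2)·0+(-2)·-1+(-2)·0+(-2)·0+(2)·-1+(1)·-1 = 0
  [I]: (1)·1+(1)·-1+(-2)·-1+(-2)·1+(-2)·-1+(-2)·1+(2)·0+(1)·0 = 0
  [M]: (1)·1+(1)·0+(-2)·-1+(-2)·0+(-2)·-1+(-2)·1+(2)·-1+(1)·-1 = 0
⇒ 1 (dimensionless)

{"L": 0, "I": 0, "M": 0}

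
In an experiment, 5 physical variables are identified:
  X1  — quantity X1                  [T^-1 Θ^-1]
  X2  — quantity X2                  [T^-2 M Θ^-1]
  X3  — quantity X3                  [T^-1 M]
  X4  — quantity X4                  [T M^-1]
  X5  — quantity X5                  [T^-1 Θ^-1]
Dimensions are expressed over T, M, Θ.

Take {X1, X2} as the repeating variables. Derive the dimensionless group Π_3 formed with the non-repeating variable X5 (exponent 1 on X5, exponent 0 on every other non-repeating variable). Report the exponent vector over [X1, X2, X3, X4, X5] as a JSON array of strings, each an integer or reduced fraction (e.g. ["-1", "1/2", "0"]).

Exponent matrix [T,M,Θ] × [X1,X2,X3,X4,X5]:
  T: [-1 -2 -1  1 -1]
  M: [ 0  1  1 -1  0]
  Θ: [-1 -1  0  0 -1]
Row reduction gives pivot columns X1,X2; rank = 2
Pivot set = {X1,X2}, free = {X3,X4,X5}
RREF:
  r0: [   1    0   -1    1    1]
  r1: [   0    1    1   -1    0]
  r2: [   0    0    0    0    0]
Fix exponent of X5 at 1, X3 at 0, X4 at 0; solve each RREF row for its pivot's exponent:
  r0: exp(X1) + (1)·1 = 0 ⇒ exp(X1) = -1
  r1: exp(X2) + (0)·1 = 0 ⇒ exp(X2) = 0
Π_3 = X1^-1 · X5

["-1", "0", "0", "0", "1"]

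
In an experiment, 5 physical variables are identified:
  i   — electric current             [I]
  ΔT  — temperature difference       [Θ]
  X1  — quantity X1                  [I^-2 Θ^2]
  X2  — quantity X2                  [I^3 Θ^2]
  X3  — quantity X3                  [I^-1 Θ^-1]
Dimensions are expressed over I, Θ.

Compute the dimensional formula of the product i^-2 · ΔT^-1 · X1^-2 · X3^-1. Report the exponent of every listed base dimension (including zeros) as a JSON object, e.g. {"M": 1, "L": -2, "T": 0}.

Exponent matrix [I,Θ] × [i,ΔT,X1,X2,X3]:
  I: [ 1  0 -2  3 -1]
  Θ: [ 0  1  2  2 -1]
  [I]: (-2)·1+(-1)·0+(-2)·-2+(-1)·-1 = 3
  [Θ]: (-2)·0+(-1)·1+(-2)·2+(-1)·-1 = -4
⇒ I^3 Θ^-4

{"I": 3, "Θ": -4}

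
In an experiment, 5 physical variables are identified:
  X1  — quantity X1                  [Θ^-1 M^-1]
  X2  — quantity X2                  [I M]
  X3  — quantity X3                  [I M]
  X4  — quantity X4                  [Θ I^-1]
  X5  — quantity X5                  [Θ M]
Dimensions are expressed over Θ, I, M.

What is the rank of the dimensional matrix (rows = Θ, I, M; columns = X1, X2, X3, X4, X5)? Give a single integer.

Exponent matrix [Θ,I,M] × [X1,X2,X3,X4,X5]:
  Θ: [-1  0  0  1  1]
  I: [ 0  1  1 -1  0]
  M: [-1  1  1  0  1]
Row reduction gives pivot columns X1,X2; rank = 2

2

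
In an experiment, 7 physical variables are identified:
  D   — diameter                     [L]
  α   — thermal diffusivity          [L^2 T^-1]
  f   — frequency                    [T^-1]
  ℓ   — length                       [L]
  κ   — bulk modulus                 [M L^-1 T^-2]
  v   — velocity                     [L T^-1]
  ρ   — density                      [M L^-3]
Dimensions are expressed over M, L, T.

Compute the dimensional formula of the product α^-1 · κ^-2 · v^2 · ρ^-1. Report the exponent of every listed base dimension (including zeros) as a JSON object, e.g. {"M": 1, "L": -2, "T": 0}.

{"M": -3, "L": 5, "T": 3}

Dimensional matrix (M×L×T by D×α×f×ℓ×κ×v×ρ):
  M: [ 0  0  0  0  1  0  1]
  L: [ 1  2  0  1 -1  1 -3]
  T: [ 0 -1 -1  0 -2 -1  0]
  [M]: (-1)·0+(-2)·1+(2)·0+(-1)·1 = -3
  [L]: (-1)·2+(-2)·-1+(2)·1+(-1)·-3 = 5
  [T]: (-1)·-1+(-2)·-2+(2)·-1+(-1)·0 = 3
⇒ M^-3 L^5 T^3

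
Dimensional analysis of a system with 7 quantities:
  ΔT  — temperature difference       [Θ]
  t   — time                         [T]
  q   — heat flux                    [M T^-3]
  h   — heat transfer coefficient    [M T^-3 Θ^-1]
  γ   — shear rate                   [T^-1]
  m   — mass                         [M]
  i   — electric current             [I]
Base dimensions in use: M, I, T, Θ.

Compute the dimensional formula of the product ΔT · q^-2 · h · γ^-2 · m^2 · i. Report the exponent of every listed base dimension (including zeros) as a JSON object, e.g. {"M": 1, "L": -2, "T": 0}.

Write exponents as rows M,I,T,Θ / cols ΔT,t,q,h,γ,m,i:
  M: [ 0  0  1  1  0  1  0]
  I: [ 0  0  0  0  0  0  1]
  T: [ 0  1 -3 -3 -1  0  0]
  Θ: [ 1  0  0 -1  0  0  0]
  [M]: (1)·0+(-2)·1+(1)·1+(-2)·0+(2)·1+(1)·0 = 1
  [I]: (1)·0+(-2)·0+(1)·0+(-2)·0+(2)·0+(1)·1 = 1
  [T]: (1)·0+(-2)·-3+(1)·-3+(-2)·-1+(2)·0+(1)·0 = 5
  [Θ]: (1)·1+(-2)·0+(1)·-1+(-2)·0+(2)·0+(1)·0 = 0
⇒ M I T^5

{"M": 1, "I": 1, "T": 5, "Θ": 0}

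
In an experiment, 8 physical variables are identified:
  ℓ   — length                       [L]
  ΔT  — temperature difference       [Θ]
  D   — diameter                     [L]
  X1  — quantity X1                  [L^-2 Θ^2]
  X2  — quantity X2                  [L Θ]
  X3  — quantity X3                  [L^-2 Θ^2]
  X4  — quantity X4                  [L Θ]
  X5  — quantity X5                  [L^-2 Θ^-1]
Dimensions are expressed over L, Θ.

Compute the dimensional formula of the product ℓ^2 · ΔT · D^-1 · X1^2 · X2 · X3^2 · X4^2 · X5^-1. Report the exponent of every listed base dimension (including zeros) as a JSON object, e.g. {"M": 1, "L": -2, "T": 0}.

{"L": -2, "Θ": 13}

Write exponents as rows L,Θ / cols ℓ,ΔT,D,X1,X2,X3,X4,X5:
  L: [ 1  0  1 -2  1 -2  1 -2]
  Θ: [ 0  1  0  2  1  2  1 -1]
  [L]: (2)·1+(1)·0+(-1)·1+(2)·-2+(1)·1+(2)·-2+(2)·1+(-1)·-2 = -2
  [Θ]: (2)·0+(1)·1+(-1)·0+(2)·2+(1)·1+(2)·2+(2)·1+(-1)·-1 = 13
⇒ L^-2 Θ^13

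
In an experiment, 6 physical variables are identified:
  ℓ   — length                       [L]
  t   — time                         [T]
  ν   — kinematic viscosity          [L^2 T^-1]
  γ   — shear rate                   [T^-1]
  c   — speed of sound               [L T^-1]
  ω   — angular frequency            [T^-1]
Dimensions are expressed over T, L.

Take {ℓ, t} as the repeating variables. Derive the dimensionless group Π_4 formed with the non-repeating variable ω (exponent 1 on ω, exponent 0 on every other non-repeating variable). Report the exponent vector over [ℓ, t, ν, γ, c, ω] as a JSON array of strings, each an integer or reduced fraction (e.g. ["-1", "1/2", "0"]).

["0", "1", "0", "0", "0", "1"]

Write exponents as rows T,L / cols ℓ,t,ν,γ,c,ω:
  T: [ 0  1 -1 -1 -1 -1]
  L: [ 1  0  2  0  1  0]
RREF → pivots at {ℓ,t} ⇒ r = 2
Pivot set = {ℓ,t}, free = {ν,γ,c,ω}
RREF:
  r0: [   1    0    2    0    1    0]
  r1: [   0    1   -1   -1   -1   -1]
Fix exponent of ω at 1, ν at 0, γ at 0, c at 0; solve each RREF row for its pivot's exponent:
  r0: exp(ℓ) + (0)·1 = 0 ⇒ exp(ℓ) = 0
  r1: exp(t) + (-1)·1 = 0 ⇒ exp(t) = 1
Π_4 = t · ω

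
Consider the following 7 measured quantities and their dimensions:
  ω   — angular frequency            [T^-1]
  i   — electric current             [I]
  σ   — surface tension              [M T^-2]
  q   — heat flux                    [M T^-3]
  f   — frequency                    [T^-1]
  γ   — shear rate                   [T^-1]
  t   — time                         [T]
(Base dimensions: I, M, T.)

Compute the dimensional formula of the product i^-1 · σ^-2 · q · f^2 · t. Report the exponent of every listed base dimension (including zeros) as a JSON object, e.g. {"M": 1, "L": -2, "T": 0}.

{"I": -1, "M": -1, "T": 0}

Exponent matrix [I,M,T] × [ω,i,σ,q,f,γ,t]:
  I: [ 0  1  0  0  0  0  0]
  M: [ 0  0  1  1  0  0  0]
  T: [-1  0 -2 -3 -1 -1  1]
  [I]: (-1)·1+(-2)·0+(1)·0+(2)·0+(1)·0 = -1
  [M]: (-1)·0+(-2)·1+(1)·1+(2)·0+(1)·0 = -1
  [T]: (-1)·0+(-2)·-2+(1)·-3+(2)·-1+(1)·1 = 0
⇒ I^-1 M^-1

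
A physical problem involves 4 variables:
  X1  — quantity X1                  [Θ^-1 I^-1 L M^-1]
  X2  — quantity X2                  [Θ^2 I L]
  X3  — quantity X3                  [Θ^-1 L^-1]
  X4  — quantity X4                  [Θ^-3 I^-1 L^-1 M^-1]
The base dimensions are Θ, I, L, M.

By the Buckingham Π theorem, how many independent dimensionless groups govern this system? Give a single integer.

1

Write exponents as rows Θ,I,L,M / cols X1,X2,X3,X4:
  Θ: [-1  2 -1 -3]
  I: [-1  1  0 -1]
  L: [ 1  1 -1 -1]
  M: [-1  0  0 -1]
RREF → pivots at {X1,X2,X3} ⇒ r = 3
n=4, r=3 ⇒ 1 dimensionless group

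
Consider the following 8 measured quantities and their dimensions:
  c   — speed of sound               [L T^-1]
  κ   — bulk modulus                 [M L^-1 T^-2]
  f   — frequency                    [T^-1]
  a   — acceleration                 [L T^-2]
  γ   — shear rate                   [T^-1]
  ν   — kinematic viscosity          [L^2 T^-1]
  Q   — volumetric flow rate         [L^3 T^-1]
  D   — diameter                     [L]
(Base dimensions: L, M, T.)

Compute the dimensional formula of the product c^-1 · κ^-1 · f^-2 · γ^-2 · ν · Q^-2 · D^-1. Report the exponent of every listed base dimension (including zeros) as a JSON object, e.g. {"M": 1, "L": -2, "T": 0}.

{"L": -5, "M": -1, "T": 8}

Dimensional matrix (L×M×T by c×κ×f×a×γ×ν×Q×D):
  L: [ 1 -1  0  1  0  2  3  1]
  M: [ 0  1  0  0  0  0  0  0]
  T: [-1 -2 -1 -2 -1 -1 -1  0]
  [L]: (-1)·1+(-1)·-1+(-2)·0+(-2)·0+(1)·2+(-2)·3+(-1)·1 = -5
  [M]: (-1)·0+(-1)·1+(-2)·0+(-2)·0+(1)·0+(-2)·0+(-1)·0 = -1
  [T]: (-1)·-1+(-1)·-2+(-2)·-1+(-2)·-1+(1)·-1+(-2)·-1+(-1)·0 = 8
⇒ L^-5 M^-1 T^8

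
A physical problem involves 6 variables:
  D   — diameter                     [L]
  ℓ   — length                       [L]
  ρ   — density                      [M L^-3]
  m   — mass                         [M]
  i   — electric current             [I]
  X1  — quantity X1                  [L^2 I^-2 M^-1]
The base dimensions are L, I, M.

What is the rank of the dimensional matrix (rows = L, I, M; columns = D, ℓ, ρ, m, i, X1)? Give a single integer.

3

Write exponents as rows L,I,M / cols D,ℓ,ρ,m,i,X1:
  L: [ 1  1 -3  0  0  2]
  I: [ 0  0  0  0  1 -2]
  M: [ 0  0  1  1  0 -1]
RREF → pivots at {D,ρ,i} ⇒ r = 3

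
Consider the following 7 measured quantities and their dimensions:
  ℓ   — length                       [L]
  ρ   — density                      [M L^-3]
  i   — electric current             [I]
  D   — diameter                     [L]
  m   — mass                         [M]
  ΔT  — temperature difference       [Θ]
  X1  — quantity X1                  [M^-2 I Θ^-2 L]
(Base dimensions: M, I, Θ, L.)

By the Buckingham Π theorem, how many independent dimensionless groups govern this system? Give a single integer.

3

Exponent matrix [M,I,Θ,L] × [ℓ,ρ,i,D,m,ΔT,X1]:
  M: [ 0  1  0  0  1  0 -2]
  I: [ 0  0  1  0  0  0  1]
  Θ: [ 0  0  0  0  0  1 -2]
  L: [ 1 -3  0  1  0  0  1]
Echelon form has 4 nonzero rows (pivots: ℓ,ρ,i,ΔT)
Π count = n − r = 7 − 4 = 3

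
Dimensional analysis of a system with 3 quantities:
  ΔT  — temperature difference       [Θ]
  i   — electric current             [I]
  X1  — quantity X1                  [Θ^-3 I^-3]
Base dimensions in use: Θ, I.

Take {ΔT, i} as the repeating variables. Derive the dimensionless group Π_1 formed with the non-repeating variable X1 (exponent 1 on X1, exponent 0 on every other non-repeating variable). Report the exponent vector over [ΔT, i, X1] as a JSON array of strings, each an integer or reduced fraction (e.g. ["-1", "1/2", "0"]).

Dimensional matrix (Θ×I by ΔT×i×X1):
  Θ: [ 1  0 -3]
  I: [ 0  1 -3]
Row reduction gives pivot columns ΔT,i; rank = 2
Repeat: ΔT,i; free: X1
RREF:
  r0: [   1    0   -3]
  r1: [   0    1   -3]
Fix exponent of X1 at 1; solve each RREF row for its pivot's exponent:
  r0: exp(ΔT) + (-3)·1 = 0 ⇒ exp(ΔT) = 3
  r1: exp(i) + (-3)·1 = 0 ⇒ exp(i) = 3
Π_1 = ΔT^3 · i^3 · X1

["3", "3", "1"]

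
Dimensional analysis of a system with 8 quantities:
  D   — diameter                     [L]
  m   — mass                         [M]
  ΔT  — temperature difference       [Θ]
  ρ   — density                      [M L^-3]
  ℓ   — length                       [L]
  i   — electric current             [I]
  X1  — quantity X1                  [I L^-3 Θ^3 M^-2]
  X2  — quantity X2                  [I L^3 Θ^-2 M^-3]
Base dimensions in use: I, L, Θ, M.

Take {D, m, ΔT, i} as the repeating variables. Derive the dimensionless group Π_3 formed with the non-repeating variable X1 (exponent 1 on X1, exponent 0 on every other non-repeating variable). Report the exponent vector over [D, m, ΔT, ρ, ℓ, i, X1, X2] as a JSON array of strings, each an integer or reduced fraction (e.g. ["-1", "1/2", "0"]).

Dimensional matrix (I×L×Θ×M by D×m×ΔT×ρ×ℓ×i×X1×X2):
  I: [ 0  0  0  0  0  1  1  1]
  L: [ 1  0  0 -3  1  0 -3  3]
  Θ: [ 0  0  1  0  0  0  3 -2]
  M: [ 0  1  0  1  0  0 -2 -3]
Row reduction gives pivot columns D,m,ΔT,i; rank = 4
Pivot set = {D,m,ΔT,i}, free = {ρ,ℓ,X1,X2}
RREF:
  r0: [   1    0    0   -3    1    0   -3    3]
  r1: [   0    1    0    1    0    0   -2   -3]
  r2: [   0    0    1    0    0    0    3   -2]
  r3: [   0    0    0    0    0    1    1    1]
Fix exponent of X1 at 1, ρ at 0, ℓ at 0, X2 at 0; solve each RREF row for its pivot's exponent:
  r0: exp(D) + (-3)·1 = 0 ⇒ exp(D) = 3
  r1: exp(m) + (-2)·1 = 0 ⇒ exp(m) = 2
  r2: exp(ΔT) + (3)·1 = 0 ⇒ exp(ΔT) = -3
  r3: exp(i) + (1)·1 = 0 ⇒ exp(i) = -1
Π_3 = D^3 · m^2 · ΔT^-3 · i^-1 · X1

["3", "2", "-3", "0", "0", "-1", "1", "0"]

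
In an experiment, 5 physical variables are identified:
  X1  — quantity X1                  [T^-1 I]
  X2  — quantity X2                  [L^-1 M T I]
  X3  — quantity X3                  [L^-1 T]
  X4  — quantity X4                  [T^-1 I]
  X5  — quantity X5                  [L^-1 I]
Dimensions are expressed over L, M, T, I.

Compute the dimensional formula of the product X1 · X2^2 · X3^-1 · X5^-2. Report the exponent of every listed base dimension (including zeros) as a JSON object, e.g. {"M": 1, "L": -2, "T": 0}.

{"L": 1, "M": 2, "T": 0, "I": 1}

Write exponents as rows L,M,T,I / cols X1,X2,X3,X4,X5:
  L: [ 0 -1 -1  0 -1]
  M: [ 0  1  0  0  0]
  T: [-1  1  1 -1  0]
  I: [ 1  1  0  1  1]
  [L]: (1)·0+(2)·-1+(-1)·-1+(-2)·-1 = 1
  [M]: (1)·0+(2)·1+(-1)·0+(-2)·0 = 2
  [T]: (1)·-1+(2)·1+(-1)·1+(-2)·0 = 0
  [I]: (1)·1+(2)·1+(-1)·0+(-2)·1 = 1
⇒ L M^2 I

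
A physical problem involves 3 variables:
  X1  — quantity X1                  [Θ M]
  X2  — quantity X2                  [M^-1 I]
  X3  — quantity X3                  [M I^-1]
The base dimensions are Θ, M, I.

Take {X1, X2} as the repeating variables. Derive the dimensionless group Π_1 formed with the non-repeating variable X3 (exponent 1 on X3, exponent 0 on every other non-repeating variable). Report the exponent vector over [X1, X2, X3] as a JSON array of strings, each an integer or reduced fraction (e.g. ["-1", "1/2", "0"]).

Exponent matrix [Θ,M,I] × [X1,X2,X3]:
  Θ: [ 1  0  0]
  M: [ 1 -1  1]
  I: [ 0  1 -1]
Echelon form has 2 nonzero rows (pivots: X1,X2)
Repeat: X1,X2; free: X3
RREF:
  r0: [   1    0    0]
  r1: [   0    1   -1]
  r2: [   0    0    0]
Fix exponent of X3 at 1; solve each RREF row for its pivot's exponent:
  r0: exp(X1) + (0)·1 = 0 ⇒ exp(X1) = 0
  r1: exp(X2) + (-1)·1 = 0 ⇒ exp(X2) = 1
Π_1 = X2 · X3

["0", "1", "1"]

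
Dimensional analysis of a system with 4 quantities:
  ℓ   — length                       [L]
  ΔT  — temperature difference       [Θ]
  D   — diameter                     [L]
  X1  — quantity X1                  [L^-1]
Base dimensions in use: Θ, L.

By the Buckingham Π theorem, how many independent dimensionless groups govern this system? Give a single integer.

2

Write exponents as rows Θ,L / cols ℓ,ΔT,D,X1:
  Θ: [ 0  1  0  0]
  L: [ 1  0  1 -1]
RREF → pivots at {ℓ,ΔT} ⇒ r = 2
4 vars − rank 2 = 2 Π groups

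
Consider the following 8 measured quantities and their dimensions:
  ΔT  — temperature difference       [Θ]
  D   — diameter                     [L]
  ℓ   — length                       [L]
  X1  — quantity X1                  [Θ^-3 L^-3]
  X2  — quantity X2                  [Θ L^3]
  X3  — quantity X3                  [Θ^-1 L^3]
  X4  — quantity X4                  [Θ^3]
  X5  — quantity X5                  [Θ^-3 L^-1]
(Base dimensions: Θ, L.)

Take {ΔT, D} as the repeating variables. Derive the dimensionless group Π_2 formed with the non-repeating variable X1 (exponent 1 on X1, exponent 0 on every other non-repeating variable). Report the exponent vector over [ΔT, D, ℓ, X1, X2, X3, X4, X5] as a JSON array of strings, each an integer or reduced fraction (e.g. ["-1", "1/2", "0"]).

["3", "3", "0", "1", "0", "0", "0", "0"]

Write exponents as rows Θ,L / cols ΔT,D,ℓ,X1,X2,X3,X4,X5:
  Θ: [ 1  0  0 -3  1 -1  3 -3]
  L: [ 0  1  1 -3  3  3  0 -1]
RREF → pivots at {ΔT,D} ⇒ r = 2
Pivot set = {ΔT,D}, free = {ℓ,X1,X2,X3,X4,X5}
RREF:
  r0: [   1    0    0   -3    1   -1    3   -3]
  r1: [   0    1    1   -3    3    3    0   -1]
Fix exponent of X1 at 1, ℓ at 0, X2 at 0, X3 at 0, X4 at 0, X5 at 0; solve each RREF row for its pivot's exponent:
  r0: exp(ΔT) + (-3)·1 = 0 ⇒ exp(ΔT) = 3
  r1: exp(D) + (-3)·1 = 0 ⇒ exp(D) = 3
Π_2 = ΔT^3 · D^3 · X1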